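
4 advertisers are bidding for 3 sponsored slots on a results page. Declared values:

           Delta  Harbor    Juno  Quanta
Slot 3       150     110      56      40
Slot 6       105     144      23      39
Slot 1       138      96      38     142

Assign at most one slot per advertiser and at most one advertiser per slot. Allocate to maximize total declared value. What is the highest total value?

This is a one-to-one assignment (maximum-weight bipartite matching).
Optimal: Delta→Slot 3 ($150), Harbor→Slot 6 ($144), Quanta→Slot 1 ($142) — total 150+144+142 = $436.
Row-greedy (each advertiser in turn takes its best remaining slot) gives $332, worse by 104.

Maximum total: $436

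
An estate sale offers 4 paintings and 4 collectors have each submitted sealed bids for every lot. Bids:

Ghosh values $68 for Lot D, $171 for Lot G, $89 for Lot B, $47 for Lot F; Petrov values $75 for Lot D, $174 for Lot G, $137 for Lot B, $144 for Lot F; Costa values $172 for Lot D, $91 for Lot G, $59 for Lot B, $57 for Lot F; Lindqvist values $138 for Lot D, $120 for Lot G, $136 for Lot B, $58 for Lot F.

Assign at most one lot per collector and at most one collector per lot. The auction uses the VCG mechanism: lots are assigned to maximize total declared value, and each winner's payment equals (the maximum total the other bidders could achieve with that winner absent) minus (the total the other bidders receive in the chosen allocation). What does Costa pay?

Efficient allocation: Ghosh→Lot G ($171), Petrov→Lot F ($144), Costa→Lot D ($172), Lindqvist→Lot B ($136); total welfare W = $623.
Costa receives Lot D at value $172, so the others get W − 172 = $451.
Without Costa: best allocation of the remaining 3 bidders over all 4 lots is Ghosh→Lot G ($171), Petrov→Lot F ($144), Lindqvist→Lot D ($138), total $453.
VCG payment = (others' best without Costa) − (others' welfare with Costa) = 453 − 451 = $2.

Costa pays $2.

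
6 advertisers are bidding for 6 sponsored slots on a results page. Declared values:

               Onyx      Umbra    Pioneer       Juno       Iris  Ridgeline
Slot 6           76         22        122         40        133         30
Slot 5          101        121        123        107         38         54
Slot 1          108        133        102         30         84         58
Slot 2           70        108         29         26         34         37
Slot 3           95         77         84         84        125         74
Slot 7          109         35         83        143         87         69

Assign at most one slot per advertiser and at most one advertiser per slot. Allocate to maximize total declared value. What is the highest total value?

Optimal: Onyx→Slot 1 ($108), Umbra→Slot 2 ($108), Pioneer→Slot 5 ($123), Juno→Slot 7 ($143), Iris→Slot 6 ($133), Ridgeline→Slot 3 ($74) — total 108+108+123+143+133+74 = $689.
Column-greedy (each slot in turn goes to its best remaining advertiser) gives $612, worse by 77.
Swapping Pioneer↔Iris (Pioneer→Slot 6 $122, Iris→Slot 5 $38) loses 96.

Maximum total: $689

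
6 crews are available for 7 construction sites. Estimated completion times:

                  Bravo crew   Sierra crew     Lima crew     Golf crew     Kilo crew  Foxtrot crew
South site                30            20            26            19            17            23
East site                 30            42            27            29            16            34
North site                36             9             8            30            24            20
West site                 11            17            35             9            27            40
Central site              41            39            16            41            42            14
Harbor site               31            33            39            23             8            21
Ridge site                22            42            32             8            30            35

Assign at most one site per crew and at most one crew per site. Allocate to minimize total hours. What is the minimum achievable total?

Minimum total: 69 hours

Optimal: Bravo crew→West site (11 hours), Sierra crew→South site (20 hours), Lima crew→North site (8 hours), Golf crew→Ridge site (8 hours), Kilo crew→Harbor site (8 hours), Foxtrot crew→Central site (14 hours) — total 11+20+8+8+8+14 = 69 hours.
Column-greedy (each site in turn goes to its cheapest remaining crew) gives 107 hours, worse by 38.
Swapping Lima crew↔Bravo crew (Lima crew→West site 35 hours, Bravo crew→North site 36 hours) adds 52.
Every other assignment is strictly worse.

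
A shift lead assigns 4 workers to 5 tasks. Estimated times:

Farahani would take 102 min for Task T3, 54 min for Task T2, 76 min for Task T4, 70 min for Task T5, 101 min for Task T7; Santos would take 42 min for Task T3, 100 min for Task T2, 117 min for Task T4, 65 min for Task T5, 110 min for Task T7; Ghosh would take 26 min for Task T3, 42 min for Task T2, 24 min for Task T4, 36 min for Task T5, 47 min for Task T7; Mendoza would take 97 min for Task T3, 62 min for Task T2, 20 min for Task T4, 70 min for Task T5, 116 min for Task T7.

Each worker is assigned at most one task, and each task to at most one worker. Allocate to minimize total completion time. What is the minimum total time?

Optimal: Farahani→Task T2 (54 min), Santos→Task T3 (42 min), Ghosh→Task T5 (36 min), Mendoza→Task T4 (20 min) — total 54+42+36+20 = 152 min.
Column-greedy (each task in turn goes to its cheapest remaining worker) gives 165 min, worse by 13.

Minimum total: 152 min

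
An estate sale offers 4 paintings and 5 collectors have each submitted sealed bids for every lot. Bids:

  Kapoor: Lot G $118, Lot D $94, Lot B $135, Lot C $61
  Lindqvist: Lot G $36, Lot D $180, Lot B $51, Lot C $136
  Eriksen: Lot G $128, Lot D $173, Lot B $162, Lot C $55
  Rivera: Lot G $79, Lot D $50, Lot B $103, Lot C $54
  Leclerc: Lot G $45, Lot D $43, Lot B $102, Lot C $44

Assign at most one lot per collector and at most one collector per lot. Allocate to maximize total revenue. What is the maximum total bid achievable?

Treat this as an assignment problem: match each collector to one lot.
Optimal: Kapoor→Lot G ($118), Eriksen→Lot D ($173), Rivera→Lot B ($103), Lindqvist→Lot C ($136) — total 118+173+103+136 = $530.
Row-greedy (each collector in turn takes its best remaining lot) gives $497, worse by 33.
Swapping Lindqvist↔Kapoor (Lindqvist→Lot G $36, Kapoor→Lot C $61) loses 157.

Max total: $530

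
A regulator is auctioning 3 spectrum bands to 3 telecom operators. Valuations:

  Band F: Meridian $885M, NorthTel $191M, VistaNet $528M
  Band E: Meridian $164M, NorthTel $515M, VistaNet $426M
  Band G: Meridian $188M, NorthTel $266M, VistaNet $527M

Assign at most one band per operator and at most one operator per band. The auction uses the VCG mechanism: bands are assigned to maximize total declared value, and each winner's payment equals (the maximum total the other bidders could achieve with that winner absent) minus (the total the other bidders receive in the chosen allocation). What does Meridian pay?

Efficient allocation: Meridian→Band F ($885M), NorthTel→Band E ($515M), VistaNet→Band G ($527M); total welfare W = $1927M.
Meridian receives Band F at value $885M, so the others get W − 885 = $1042M.
Without Meridian: best allocation of the remaining 2 bidders over all 3 bands is NorthTel→Band E ($515M), VistaNet→Band F ($528M), total $1043M.
VCG payment = (others' best without Meridian) − (others' welfare with Meridian) = 1043 − 1042 = $1M.

Meridian pays $1M.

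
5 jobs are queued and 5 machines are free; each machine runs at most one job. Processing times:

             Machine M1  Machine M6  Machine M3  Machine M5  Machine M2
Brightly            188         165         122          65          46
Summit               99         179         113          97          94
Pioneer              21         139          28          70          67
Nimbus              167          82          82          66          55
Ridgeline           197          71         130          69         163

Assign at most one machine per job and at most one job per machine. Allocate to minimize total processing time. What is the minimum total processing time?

Minimum total: 310 min

Optimal: Brightly→Machine M2 (46 min), Summit→Machine M1 (99 min), Pioneer→Machine M3 (28 min), Nimbus→Machine M5 (66 min), Ridgeline→Machine M6 (71 min) — total 46+99+28+66+71 = 310 min.
Row-greedy (each job in turn takes its cheapest remaining machine) gives 376 min, worse by 66.
Next-best assignment: Brightly→Machine M2, Summit→Machine M3, Pioneer→Machine M1, Nimbus→Machine M5, Ridgeline→Machine M6 = 317 min.
Swapping Ridgeline↔Summit (Ridgeline→Machine M1 197 min, Summit→Machine M6 179 min) adds 206.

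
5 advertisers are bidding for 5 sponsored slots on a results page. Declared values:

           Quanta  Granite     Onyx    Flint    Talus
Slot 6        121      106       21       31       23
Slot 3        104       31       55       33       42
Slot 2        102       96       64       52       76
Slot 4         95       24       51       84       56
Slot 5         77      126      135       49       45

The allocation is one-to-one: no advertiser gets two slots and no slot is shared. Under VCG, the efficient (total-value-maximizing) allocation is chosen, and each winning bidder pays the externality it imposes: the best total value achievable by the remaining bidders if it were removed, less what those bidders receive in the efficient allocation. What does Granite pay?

Granite pays $17.

Efficient allocation: Quanta→Slot 3 ($104), Granite→Slot 6 ($106), Onyx→Slot 5 ($135), Flint→Slot 4 ($84), Talus→Slot 2 ($76); total welfare W = $505.
Granite receives Slot 6 at value $106, so the others get W − 106 = $399.
Without Granite: best allocation of the remaining 4 bidders over all 5 slots is Quanta→Slot 6 ($121), Onyx→Slot 5 ($135), Flint→Slot 4 ($84), Talus→Slot 2 ($76), total $416.
VCG payment = (others' best without Granite) − (others' welfare with Granite) = 416 − 399 = $17.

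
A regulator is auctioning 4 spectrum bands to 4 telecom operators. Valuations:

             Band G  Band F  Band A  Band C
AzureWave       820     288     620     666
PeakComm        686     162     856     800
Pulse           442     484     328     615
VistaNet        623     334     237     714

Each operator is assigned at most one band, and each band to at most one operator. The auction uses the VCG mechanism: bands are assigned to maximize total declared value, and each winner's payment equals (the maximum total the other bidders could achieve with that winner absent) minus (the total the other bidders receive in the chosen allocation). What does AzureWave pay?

AzureWave pays $40M.

Efficient allocation: AzureWave→Band G ($820M), PeakComm→Band A ($856M), Pulse→Band F ($484M), VistaNet→Band C ($714M); total welfare W = $2874M.
AzureWave receives Band G at value $820M, so the others get W − 820 = $2054M.
Without AzureWave: best allocation of the remaining 3 bidders over all 4 bands is PeakComm→Band A ($856M), Pulse→Band C ($615M), VistaNet→Band G ($623M), total $2094M.
VCG payment = (others' best without AzureWave) − (others' welfare with AzureWave) = 2094 − 2054 = $40M.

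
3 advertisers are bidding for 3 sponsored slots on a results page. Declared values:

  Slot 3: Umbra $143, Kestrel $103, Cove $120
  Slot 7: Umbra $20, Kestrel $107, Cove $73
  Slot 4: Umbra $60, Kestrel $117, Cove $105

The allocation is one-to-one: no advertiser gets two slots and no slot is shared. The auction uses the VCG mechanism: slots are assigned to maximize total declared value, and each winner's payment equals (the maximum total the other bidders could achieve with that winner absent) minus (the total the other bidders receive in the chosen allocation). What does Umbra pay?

Efficient allocation: Umbra→Slot 3 ($143), Kestrel→Slot 7 ($107), Cove→Slot 4 ($105); total welfare W = $355.
Umbra receives Slot 3 at value $143, so the others get W − 143 = $212.
Without Umbra: best allocation of the remaining 2 bidders over all 3 slots is Kestrel→Slot 4 ($117), Cove→Slot 3 ($120), total $237.
VCG payment = (others' best without Umbra) − (others' welfare with Umbra) = 237 − 212 = $25.

Umbra pays $25.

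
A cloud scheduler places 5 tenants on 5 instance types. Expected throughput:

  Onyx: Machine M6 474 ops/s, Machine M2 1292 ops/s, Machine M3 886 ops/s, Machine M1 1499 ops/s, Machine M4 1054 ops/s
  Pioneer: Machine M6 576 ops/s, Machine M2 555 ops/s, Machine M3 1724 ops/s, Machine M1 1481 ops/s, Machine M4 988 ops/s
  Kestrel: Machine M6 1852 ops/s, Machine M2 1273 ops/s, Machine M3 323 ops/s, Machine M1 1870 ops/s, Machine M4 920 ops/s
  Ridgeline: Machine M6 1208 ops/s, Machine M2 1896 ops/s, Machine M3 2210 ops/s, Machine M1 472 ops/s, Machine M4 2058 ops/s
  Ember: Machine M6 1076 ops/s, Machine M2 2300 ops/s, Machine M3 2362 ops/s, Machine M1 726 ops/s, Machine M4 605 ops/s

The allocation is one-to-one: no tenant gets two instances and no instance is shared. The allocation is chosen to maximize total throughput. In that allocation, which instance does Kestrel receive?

This is the linear assignment problem.
Optimal: Onyx→Machine M1 (1499 ops/s), Pioneer→Machine M3 (1724 ops/s), Kestrel→Machine M6 (1852 ops/s), Ridgeline→Machine M4 (2058 ops/s), Ember→Machine M2 (2300 ops/s) — total 1499+1724+1852+2058+2300 = 9433 ops/s.
Column-greedy (each instance in turn goes to its best remaining tenant) gives 8849 ops/s, worse by 584.
Next-best assignment: Onyx→Machine M2, Pioneer→Machine M1, Kestrel→Machine M6, Ridgeline→Machine M4, Ember→Machine M3 = 9045 ops/s.
Swapping Ember↔Ridgeline (Ember→Machine M4 605 ops/s, Ridgeline→Machine M2 1896 ops/s) loses 1857.
Checked against all permutations: 9433 ops/s is optimal.
Kestrel's own top instance is Machine M1 (1870 ops/s), but forcing Kestrel→Machine M1 and reassigning the rest optimally gives only 8426 ops/s — worse by 1007.

Kestrel receives Machine M6.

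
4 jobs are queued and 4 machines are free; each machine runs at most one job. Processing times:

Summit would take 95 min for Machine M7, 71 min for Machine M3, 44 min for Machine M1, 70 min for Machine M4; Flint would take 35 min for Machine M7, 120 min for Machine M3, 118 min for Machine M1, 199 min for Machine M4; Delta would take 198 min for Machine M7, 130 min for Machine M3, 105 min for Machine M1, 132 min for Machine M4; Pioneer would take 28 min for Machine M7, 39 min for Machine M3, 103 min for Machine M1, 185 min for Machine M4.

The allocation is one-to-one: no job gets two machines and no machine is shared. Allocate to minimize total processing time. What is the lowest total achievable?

Optimal: Summit→Machine M4 (70 min), Flint→Machine M7 (35 min), Delta→Machine M1 (105 min), Pioneer→Machine M3 (39 min) — total 70+35+105+39 = 249 min.
Column-greedy (each machine in turn goes to its cheapest remaining job) gives 403 min, worse by 154.

Min total: 249 min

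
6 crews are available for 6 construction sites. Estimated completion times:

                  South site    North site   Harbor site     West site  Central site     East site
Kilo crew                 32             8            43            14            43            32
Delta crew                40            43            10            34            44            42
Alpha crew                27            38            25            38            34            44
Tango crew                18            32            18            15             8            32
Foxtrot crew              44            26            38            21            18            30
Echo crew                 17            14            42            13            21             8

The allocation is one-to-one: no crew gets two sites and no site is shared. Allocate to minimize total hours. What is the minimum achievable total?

Optimal: Kilo crew→North site (8 hours), Delta crew→Harbor site (10 hours), Alpha crew→South site (27 hours), Tango crew→Central site (8 hours), Foxtrot crew→West site (21 hours), Echo crew→East site (8 hours) — total 8+10+27+8+21+8 = 82 hours.
Column-greedy (each site in turn goes to its cheapest remaining crew) gives 112 hours, worse by 30.
Swapping Delta crew↔Tango crew (Delta crew→Central site 44 hours, Tango crew→Harbor site 18 hours) adds 44.
Checked against all permutations: 82 hours is optimal.

Min total: 82 hours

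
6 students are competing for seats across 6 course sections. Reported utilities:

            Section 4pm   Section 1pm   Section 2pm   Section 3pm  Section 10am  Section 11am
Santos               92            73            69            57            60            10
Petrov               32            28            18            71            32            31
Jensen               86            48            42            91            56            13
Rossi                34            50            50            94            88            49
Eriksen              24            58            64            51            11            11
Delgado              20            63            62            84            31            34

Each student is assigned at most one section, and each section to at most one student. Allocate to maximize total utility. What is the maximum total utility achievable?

Maximum total: 429 points

This is a one-to-one assignment (maximum-weight bipartite matching).
Optimal: Santos→Section 4pm (92 points), Petrov→Section 11am (31 points), Jensen→Section 3pm (91 points), Rossi→Section 10am (88 points), Eriksen→Section 2pm (64 points), Delgado→Section 1pm (63 points) — total 92+31+91+88+64+63 = 429 points.
Swapping Rossi↔Eriksen (Rossi→Section 2pm 50 points, Eriksen→Section 10am 11 points) loses 91.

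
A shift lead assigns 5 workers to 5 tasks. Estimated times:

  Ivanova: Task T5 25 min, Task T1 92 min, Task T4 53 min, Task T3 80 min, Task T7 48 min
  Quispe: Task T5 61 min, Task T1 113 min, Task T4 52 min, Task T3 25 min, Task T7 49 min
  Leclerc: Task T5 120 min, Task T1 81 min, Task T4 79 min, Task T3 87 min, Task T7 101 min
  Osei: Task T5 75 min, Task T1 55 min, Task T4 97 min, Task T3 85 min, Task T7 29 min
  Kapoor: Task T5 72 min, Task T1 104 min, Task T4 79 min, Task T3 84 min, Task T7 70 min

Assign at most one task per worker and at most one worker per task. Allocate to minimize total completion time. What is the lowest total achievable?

Optimal: Ivanova→Task T5 (25 min), Quispe→Task T3 (25 min), Leclerc→Task T1 (81 min), Osei→Task T7 (29 min), Kapoor→Task T4 (79 min) — total 25+25+81+29+79 = 239 min.
Column-greedy (each task in turn goes to its cheapest remaining worker) gives 317 min, worse by 78.

Minimum total: 239 min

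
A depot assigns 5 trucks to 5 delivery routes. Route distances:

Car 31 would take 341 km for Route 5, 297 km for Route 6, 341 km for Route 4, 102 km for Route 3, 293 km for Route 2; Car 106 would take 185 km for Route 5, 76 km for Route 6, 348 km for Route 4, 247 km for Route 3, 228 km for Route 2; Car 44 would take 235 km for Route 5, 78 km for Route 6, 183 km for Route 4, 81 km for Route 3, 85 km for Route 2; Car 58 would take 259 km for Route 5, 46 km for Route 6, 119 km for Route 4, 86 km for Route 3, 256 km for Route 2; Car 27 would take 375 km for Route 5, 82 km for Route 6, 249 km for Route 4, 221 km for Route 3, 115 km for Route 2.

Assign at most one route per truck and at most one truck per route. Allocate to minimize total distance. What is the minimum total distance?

Optimal: Car 31→Route 3 (102 km), Car 106→Route 5 (185 km), Car 44→Route 2 (85 km), Car 58→Route 4 (119 km), Car 27→Route 6 (82 km) — total 102+185+85+119+82 = 573 km.
Column-greedy (each route in turn goes to its cheapest remaining truck) gives 631 km, worse by 58.
Every other assignment is strictly worse.

Minimum total: 573 km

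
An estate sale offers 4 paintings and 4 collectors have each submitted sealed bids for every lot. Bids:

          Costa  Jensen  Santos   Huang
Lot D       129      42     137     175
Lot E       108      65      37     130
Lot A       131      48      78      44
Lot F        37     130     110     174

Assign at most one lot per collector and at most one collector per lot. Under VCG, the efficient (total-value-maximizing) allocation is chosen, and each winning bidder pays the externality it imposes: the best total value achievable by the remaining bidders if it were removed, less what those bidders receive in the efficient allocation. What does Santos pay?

Santos pays $45.

Efficient allocation: Costa→Lot A ($131), Jensen→Lot F ($130), Santos→Lot D ($137), Huang→Lot E ($130); total welfare W = $528.
Santos receives Lot D at value $137, so the others get W − 137 = $391.
Without Santos: best allocation of the remaining 3 bidders over all 4 lots is Costa→Lot A ($131), Jensen→Lot F ($130), Huang→Lot D ($175), total $436.
VCG payment = (others' best without Santos) − (others' welfare with Santos) = 436 − 391 = $45.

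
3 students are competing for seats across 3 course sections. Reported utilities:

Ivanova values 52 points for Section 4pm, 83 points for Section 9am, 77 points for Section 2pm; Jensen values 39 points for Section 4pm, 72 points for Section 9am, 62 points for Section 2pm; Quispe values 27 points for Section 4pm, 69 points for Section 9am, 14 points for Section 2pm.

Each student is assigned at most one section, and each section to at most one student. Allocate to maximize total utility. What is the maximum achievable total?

This is a one-to-one assignment (maximum-weight bipartite matching).
Optimal: Ivanova→Section 2pm (77 points), Jensen→Section 4pm (39 points), Quispe→Section 9am (69 points) — total 77+39+69 = 185 points.
Row-greedy (each student in turn takes its best remaining section) gives 172 points, worse by 13.
Swapping Jensen↔Quispe (Jensen→Section 9am 72 points, Quispe→Section 4pm 27 points) loses 9.
Every other assignment is strictly worse.

Maximum total: 185 points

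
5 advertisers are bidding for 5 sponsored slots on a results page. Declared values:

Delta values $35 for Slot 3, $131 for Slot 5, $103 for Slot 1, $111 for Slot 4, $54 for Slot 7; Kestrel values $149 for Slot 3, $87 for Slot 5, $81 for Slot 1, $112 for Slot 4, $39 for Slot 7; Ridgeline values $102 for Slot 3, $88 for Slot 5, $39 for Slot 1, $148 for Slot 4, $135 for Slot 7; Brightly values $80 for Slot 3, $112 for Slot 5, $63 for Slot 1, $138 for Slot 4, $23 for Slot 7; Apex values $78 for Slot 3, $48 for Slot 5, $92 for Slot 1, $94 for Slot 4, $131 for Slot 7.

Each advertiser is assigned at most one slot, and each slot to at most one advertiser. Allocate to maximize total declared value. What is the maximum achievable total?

Maximum total: $645

Optimal: Delta→Slot 5 ($131), Kestrel→Slot 3 ($149), Ridgeline→Slot 7 ($135), Brightly→Slot 4 ($138), Apex→Slot 1 ($92) — total 131+149+135+138+92 = $645.
Row-greedy (each advertiser in turn takes its best remaining slot) gives $622, worse by 23.
Next-best assignment: Delta→Slot 1, Kestrel→Slot 3, Ridgeline→Slot 4, Brightly→Slot 5, Apex→Slot 7 = $643.
Checked against all permutations: $645 is optimal.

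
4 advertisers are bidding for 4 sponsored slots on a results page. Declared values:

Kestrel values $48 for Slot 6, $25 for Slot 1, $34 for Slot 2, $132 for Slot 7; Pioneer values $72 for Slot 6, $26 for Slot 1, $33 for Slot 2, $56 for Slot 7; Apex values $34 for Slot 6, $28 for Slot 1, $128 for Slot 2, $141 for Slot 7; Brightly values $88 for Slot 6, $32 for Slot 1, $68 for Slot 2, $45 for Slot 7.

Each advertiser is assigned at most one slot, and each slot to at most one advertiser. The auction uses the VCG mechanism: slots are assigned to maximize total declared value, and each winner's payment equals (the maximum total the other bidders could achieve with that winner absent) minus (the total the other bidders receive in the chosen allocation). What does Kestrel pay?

Kestrel pays $39.

Efficient allocation: Kestrel→Slot 7 ($132), Pioneer→Slot 1 ($26), Apex→Slot 2 ($128), Brightly→Slot 6 ($88); total welfare W = $374.
Kestrel receives Slot 7 at value $132, so the others get W − 132 = $242.
Without Kestrel: best allocation of the remaining 3 bidders over all 4 slots is Pioneer→Slot 6 ($72), Apex→Slot 7 ($141), Brightly→Slot 2 ($68), total $281.
VCG payment = (others' best without Kestrel) − (others' welfare with Kestrel) = 281 − 242 = $39.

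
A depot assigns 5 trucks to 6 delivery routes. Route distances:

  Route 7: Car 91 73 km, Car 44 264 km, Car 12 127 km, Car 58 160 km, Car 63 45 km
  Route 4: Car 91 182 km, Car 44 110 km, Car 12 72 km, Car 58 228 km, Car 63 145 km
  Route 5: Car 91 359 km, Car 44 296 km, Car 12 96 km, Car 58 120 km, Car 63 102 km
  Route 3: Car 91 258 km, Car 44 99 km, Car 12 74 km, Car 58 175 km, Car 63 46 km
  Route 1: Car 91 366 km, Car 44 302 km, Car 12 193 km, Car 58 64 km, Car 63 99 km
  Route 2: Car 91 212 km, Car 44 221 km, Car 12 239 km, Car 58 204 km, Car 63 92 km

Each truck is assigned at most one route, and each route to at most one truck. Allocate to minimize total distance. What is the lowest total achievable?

Minimum total: 389 km

Optimal: Car 91→Route 7 (73 km), Car 44→Route 4 (110 km), Car 12→Route 5 (96 km), Car 58→Route 1 (64 km), Car 63→Route 3 (46 km) — total 73+110+96+64+46 = 389 km.
Min-entry greedy (repeatedly take the single cheapest remaining cell) gives 492 km, worse by 103.
Swapping Car 12↔Car 91 (Car 12→Route 7 127 km, Car 91→Route 5 359 km) adds 317.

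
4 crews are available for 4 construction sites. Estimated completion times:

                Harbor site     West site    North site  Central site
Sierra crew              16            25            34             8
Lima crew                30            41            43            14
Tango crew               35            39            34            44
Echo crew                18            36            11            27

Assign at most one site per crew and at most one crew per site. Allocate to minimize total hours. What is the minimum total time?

Min total: 80 hours

This is the linear assignment problem.
Optimal: Sierra crew→Harbor site (16 hours), Lima crew→Central site (14 hours), Tango crew→West site (39 hours), Echo crew→North site (11 hours) — total 16+14+39+11 = 80 hours.
Min-entry greedy (repeatedly take the single cheapest remaining cell) gives 88 hours, worse by 8.
Next-best assignment: Sierra crew→West site, Lima crew→Central site, Tango crew→Harbor site, Echo crew→North site = 85 hours.
Every other assignment is strictly worse.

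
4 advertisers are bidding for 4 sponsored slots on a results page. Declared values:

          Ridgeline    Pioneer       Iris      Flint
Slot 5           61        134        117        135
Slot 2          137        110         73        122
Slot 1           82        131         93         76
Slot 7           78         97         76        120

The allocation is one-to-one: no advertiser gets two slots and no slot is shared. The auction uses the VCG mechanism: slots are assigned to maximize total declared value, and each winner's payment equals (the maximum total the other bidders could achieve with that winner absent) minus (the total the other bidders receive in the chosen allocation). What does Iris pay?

Efficient allocation: Ridgeline→Slot 2 ($137), Pioneer→Slot 1 ($131), Iris→Slot 5 ($117), Flint→Slot 7 ($120); total welfare W = $505.
Iris receives Slot 5 at value $117, so the others get W − 117 = $388.
Without Iris: best allocation of the remaining 3 bidders over all 4 slots is Ridgeline→Slot 2 ($137), Pioneer→Slot 1 ($131), Flint→Slot 5 ($135), total $403.
VCG payment = (others' best without Iris) − (others' welfare with Iris) = 403 − 388 = $15.

Iris pays $15.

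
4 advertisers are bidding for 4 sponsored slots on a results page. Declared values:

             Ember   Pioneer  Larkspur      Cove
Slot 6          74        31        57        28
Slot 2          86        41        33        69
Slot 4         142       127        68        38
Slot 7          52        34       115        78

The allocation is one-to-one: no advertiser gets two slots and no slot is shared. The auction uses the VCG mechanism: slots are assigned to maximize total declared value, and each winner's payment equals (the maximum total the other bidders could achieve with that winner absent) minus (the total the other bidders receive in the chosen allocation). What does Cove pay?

Cove pays $12.

Efficient allocation: Ember→Slot 6 ($74), Pioneer→Slot 4 ($127), Larkspur→Slot 7 ($115), Cove→Slot 2 ($69); total welfare W = $385.
Cove receives Slot 2 at value $69, so the others get W − 69 = $316.
Without Cove: best allocation of the remaining 3 bidders over all 4 slots is Ember→Slot 2 ($86), Pioneer→Slot 4 ($127), Larkspur→Slot 7 ($115), total $328.
VCG payment = (others' best without Cove) − (others' welfare with Cove) = 328 − 316 = $12.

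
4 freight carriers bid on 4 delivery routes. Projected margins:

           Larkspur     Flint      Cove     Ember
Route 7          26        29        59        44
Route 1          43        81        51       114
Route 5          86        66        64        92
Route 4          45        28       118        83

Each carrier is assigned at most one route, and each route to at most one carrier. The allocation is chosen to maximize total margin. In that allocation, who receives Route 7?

Flint receives Route 7.

Optimal: Larkspur→Route 5 ($86k), Flint→Route 7 ($29k), Cove→Route 4 ($118k), Ember→Route 1 ($114k) — total 86+29+118+114 = $347k.
Row-greedy (each carrier in turn takes its best remaining route) gives $329k, worse by 18.
Flint's own top route is Route 1 ($81k), but forcing Flint→Route 1 and reassigning the rest optimally gives only $329k — worse by 18.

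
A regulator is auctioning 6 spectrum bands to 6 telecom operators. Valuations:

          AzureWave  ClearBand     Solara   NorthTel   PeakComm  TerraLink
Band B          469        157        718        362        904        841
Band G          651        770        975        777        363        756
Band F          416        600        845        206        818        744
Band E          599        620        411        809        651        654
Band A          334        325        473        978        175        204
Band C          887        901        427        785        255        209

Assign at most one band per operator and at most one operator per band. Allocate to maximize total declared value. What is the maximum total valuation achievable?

Optimal: AzureWave→Band C ($887M), ClearBand→Band E ($620M), Solara→Band G ($975M), NorthTel→Band A ($978M), PeakComm→Band F ($818M), TerraLink→Band B ($841M) — total 887+620+975+978+818+841 = $5119M.
Column-greedy (each band in turn goes to its best remaining operator) gives $4667M, worse by 452.

Max total: $5119M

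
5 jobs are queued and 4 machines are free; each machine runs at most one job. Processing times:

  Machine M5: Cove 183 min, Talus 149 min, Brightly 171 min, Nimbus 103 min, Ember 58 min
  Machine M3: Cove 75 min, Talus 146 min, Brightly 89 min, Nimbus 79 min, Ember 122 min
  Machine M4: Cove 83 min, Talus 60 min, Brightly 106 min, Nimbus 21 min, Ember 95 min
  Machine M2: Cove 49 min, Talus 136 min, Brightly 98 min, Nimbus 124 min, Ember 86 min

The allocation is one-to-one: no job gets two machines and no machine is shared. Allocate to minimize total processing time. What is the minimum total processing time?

Minimum total: 217 min

Optimal: Ember→Machine M5 (58 min), Brightly→Machine M3 (89 min), Nimbus→Machine M4 (21 min), Cove→Machine M2 (49 min) — total 58+89+21+49 = 217 min.
Column-greedy (each machine in turn goes to its cheapest remaining job) gives 252 min, worse by 35.
Swapping Nimbus↔Cove (Nimbus→Machine M2 124 min, Cove→Machine M4 83 min) adds 137.
No other one-to-one assignment undercuts 217 min.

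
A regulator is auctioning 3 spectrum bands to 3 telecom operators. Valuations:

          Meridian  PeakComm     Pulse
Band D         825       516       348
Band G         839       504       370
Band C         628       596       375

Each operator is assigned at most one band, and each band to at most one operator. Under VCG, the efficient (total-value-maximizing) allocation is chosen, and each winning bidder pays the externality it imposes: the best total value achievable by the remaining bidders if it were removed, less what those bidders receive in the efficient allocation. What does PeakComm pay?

PeakComm pays $19M.

Efficient allocation: Meridian→Band D ($825M), PeakComm→Band C ($596M), Pulse→Band G ($370M); total welfare W = $1791M.
PeakComm receives Band C at value $596M, so the others get W − 596 = $1195M.
Without PeakComm: best allocation of the remaining 2 bidders over all 3 bands is Meridian→Band G ($839M), Pulse→Band C ($375M), total $1214M.
VCG payment = (others' best without PeakComm) − (others' welfare with PeakComm) = 1214 − 1195 = $19M.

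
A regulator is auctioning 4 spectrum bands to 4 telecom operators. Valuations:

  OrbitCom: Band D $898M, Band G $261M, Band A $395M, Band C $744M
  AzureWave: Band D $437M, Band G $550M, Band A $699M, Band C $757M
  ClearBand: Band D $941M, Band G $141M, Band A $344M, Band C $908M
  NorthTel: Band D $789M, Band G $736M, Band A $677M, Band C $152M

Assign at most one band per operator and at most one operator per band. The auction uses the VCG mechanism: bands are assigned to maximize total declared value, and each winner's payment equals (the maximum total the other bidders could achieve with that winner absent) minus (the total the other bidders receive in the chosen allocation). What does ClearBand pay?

ClearBand pays $58M.

Efficient allocation: OrbitCom→Band D ($898M), AzureWave→Band A ($699M), ClearBand→Band C ($908M), NorthTel→Band G ($736M); total welfare W = $3241M.
ClearBand receives Band C at value $908M, so the others get W − 908 = $2333M.
Without ClearBand: best allocation of the remaining 3 bidders over all 4 bands is OrbitCom→Band D ($898M), AzureWave→Band C ($757M), NorthTel→Band G ($736M), total $2391M.
VCG payment = (others' best without ClearBand) − (others' welfare with ClearBand) = 2391 − 2333 = $58M.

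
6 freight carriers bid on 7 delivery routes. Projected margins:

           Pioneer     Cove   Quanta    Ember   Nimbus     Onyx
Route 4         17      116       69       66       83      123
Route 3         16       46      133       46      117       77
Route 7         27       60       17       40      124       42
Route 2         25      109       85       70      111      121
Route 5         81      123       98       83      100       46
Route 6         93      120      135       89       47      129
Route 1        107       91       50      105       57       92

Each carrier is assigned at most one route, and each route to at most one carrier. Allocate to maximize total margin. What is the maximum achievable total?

Optimal: Pioneer→Route 6 ($93k), Cove→Route 5 ($123k), Quanta→Route 3 ($133k), Ember→Route 1 ($105k), Nimbus→Route 7 ($124k), Onyx→Route 4 ($123k) — total 93+123+133+105+124+123 = $701k.
Row-greedy (each carrier in turn takes its best remaining route) gives $682k, worse by 19.
Checked against all permutations: $701k is optimal.

Max total: $701k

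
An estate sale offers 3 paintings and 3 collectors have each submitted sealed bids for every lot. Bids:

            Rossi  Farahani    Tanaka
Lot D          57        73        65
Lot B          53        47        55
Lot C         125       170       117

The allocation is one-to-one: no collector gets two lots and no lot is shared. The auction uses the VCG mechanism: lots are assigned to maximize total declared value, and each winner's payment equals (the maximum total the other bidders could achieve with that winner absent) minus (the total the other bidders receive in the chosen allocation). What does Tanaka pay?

Tanaka pays $4.

Efficient allocation: Rossi→Lot B ($53), Farahani→Lot C ($170), Tanaka→Lot D ($65); total welfare W = $288.
Tanaka receives Lot D at value $65, so the others get W − 65 = $223.
Without Tanaka: best allocation of the remaining 2 bidders over all 3 lots is Rossi→Lot D ($57), Farahani→Lot C ($170), total $227.
VCG payment = (others' best without Tanaka) − (others' welfare with Tanaka) = 227 − 223 = $4.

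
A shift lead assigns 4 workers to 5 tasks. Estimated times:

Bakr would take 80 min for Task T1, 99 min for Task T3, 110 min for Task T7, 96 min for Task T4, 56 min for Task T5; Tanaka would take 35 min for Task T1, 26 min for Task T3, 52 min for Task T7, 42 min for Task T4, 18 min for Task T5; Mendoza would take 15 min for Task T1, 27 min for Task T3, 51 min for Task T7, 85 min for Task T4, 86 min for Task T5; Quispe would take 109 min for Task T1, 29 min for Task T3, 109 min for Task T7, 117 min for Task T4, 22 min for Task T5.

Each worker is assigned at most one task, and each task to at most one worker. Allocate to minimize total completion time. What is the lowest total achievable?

Minimum total: 142 min

This is the linear assignment problem.
Optimal: Bakr→Task T5 (56 min), Tanaka→Task T4 (42 min), Mendoza→Task T1 (15 min), Quispe→Task T3 (29 min) — total 56+42+15+29 = 142 min.
Row-greedy (each worker in turn takes its cheapest remaining task) gives 206 min, worse by 64.
Swapping Mendoza↔Tanaka (Mendoza→Task T4 85 min, Tanaka→Task T1 35 min) adds 63.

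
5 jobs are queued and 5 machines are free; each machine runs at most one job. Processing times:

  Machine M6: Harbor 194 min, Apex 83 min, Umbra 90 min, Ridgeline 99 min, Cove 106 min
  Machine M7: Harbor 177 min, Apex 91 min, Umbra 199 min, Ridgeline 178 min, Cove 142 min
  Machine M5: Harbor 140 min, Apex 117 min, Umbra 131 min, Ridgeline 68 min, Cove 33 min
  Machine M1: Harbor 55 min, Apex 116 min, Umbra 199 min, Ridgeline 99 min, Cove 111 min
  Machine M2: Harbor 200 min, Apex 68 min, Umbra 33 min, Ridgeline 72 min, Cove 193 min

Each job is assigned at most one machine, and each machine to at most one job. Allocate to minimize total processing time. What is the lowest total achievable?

Minimum total: 311 min

Optimal: Harbor→Machine M1 (55 min), Apex→Machine M7 (91 min), Umbra→Machine M2 (33 min), Ridgeline→Machine M6 (99 min), Cove→Machine M5 (33 min) — total 55+91+33+99+33 = 311 min.
Column-greedy (each machine in turn goes to its cheapest remaining job) gives 381 min, worse by 70.
Next-best assignment: Harbor→Machine M1, Apex→Machine M7, Umbra→Machine M6, Ridgeline→Machine M2, Cove→Machine M5 = 341 min.
No other one-to-one assignment undercuts 311 min.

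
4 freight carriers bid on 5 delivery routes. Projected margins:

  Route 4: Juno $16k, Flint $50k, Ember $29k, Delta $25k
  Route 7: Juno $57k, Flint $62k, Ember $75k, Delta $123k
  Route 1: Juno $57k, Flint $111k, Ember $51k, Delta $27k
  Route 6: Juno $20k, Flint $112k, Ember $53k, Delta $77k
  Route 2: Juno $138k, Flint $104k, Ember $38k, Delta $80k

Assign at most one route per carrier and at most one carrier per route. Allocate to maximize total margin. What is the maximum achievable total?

Maximum total: $425k

This is a one-to-one assignment (maximum-weight bipartite matching).
Optimal: Juno→Route 2 ($138k), Flint→Route 1 ($111k), Ember→Route 6 ($53k), Delta→Route 7 ($123k) — total 138+111+53+123 = $425k.
Column-greedy (each route in turn goes to its best remaining carrier) gives $283k, worse by 142.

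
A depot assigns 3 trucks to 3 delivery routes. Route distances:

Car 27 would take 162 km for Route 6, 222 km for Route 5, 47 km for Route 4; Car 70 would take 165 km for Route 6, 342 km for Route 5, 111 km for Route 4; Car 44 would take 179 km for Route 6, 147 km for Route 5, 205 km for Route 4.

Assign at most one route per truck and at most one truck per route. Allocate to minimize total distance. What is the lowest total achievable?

Optimal: Car 27→Route 4 (47 km), Car 70→Route 6 (165 km), Car 44→Route 5 (147 km) — total 47+165+147 = 359 km.
Column-greedy (each route in turn goes to its cheapest remaining truck) gives 420 km, worse by 61.
Swapping Car 27↔Car 70 (Car 27→Route 6 162 km, Car 70→Route 4 111 km) adds 61.

Minimum total: 359 km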